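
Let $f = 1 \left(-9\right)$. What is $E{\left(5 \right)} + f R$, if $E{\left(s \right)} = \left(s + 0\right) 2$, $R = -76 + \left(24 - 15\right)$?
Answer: $613$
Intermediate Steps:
$R = -67$ ($R = -76 + 9 = -67$)
$f = -9$
$E{\left(s \right)} = 2 s$ ($E{\left(s \right)} = s 2 = 2 s$)
$E{\left(5 \right)} + f R = 2 \cdot 5 - -603 = 10 + 603 = 613$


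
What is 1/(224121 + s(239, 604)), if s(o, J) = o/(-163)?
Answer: 163/36531484 ≈ 4.4619e-6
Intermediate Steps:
s(o, J) = -o/163 (s(o, J) = o*(-1/163) = -o/163)
1/(224121 + s(239, 604)) = 1/(224121 - 1/163*239) = 1/(224121 - 239/163) = 1/(36531484/163) = 163/36531484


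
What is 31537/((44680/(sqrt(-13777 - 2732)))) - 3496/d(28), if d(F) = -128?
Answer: 437/16 + 31537*I*sqrt(16509)/44680 ≈ 27.313 + 90.692*I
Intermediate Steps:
31537/((44680/(sqrt(-13777 - 2732)))) - 3496/d(28) = 31537/((44680/(sqrt(-13777 - 2732)))) - 3496/(-128) = 31537/((44680/(sqrt(-16509)))) - 3496*(-1/128) = 31537/((44680/((I*sqrt(16509))))) + 437/16 = 31537/((44680*(-I*sqrt(16509)/16509))) + 437/16 = 31537/((-44680*I*sqrt(16509)/16509)) + 437/16 = 31537*(I*sqrt(16509)/44680) + 437/16 = 31537*I*sqrt(16509)/44680 + 437/16 = 437/16 + 31537*I*sqrt(16509)/44680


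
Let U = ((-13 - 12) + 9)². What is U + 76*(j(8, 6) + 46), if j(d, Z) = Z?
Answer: 4208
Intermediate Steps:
U = 256 (U = (-25 + 9)² = (-16)² = 256)
U + 76*(j(8, 6) + 46) = 256 + 76*(6 + 46) = 256 + 76*52 = 256 + 3952 = 4208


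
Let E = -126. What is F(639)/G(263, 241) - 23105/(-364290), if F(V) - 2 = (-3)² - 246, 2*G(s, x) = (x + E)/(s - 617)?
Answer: 2424529091/1675734 ≈ 1446.8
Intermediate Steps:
G(s, x) = (-126 + x)/(2*(-617 + s)) (G(s, x) = ((x - 126)/(s - 617))/2 = ((-126 + x)/(-617 + s))/2 = (-126 + x)/(2*(-617 + s)))
F(V) = -235 (F(V) = 2 + ((-3)² - 246) = 2 + (9 - 246) = 2 - 237 = -235)
F(639)/G(263, 241) - 23105/(-364290) = -235*2*(-617 + 263)/(-126 + 241) - 23105/(-364290) = -235/((½)*115/(-354)) - 23105*(-1/364290) = -235/((½)*(-1/354)*115) + 4621/72858 = -235/(-115/708) + 4621/72858 = -235*(-708/115) + 4621/72858 = 33276/23 + 4621/72858 = 2424529091/1675734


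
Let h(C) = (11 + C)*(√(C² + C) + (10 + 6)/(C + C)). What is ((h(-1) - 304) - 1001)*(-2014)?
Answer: 2789390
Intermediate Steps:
h(C) = (11 + C)*(√(C + C²) + 8/C) (h(C) = (11 + C)*(√(C + C²) + 16/((2*C))) = (11 + C)*(√(C + C²) + 16*(1/(2*C))) = (11 + C)*(√(C + C²) + 8/C))
((h(-1) - 304) - 1001)*(-2014) = (((8 + 11*√(-1 + (-1)²) + 88/(-1) - √(-1 + (-1)²)) - 304) - 1001)*(-2014) = (((8 + 11*√(-1 + 1) + 88*(-1) - √(-1 + 1)) - 304) - 1001)*(-2014) = (((8 + 11*√0 - 88 - √0) - 304) - 1001)*(-2014) = (((8 + 11*0 - 88 - 1*0) - 304) - 1001)*(-2014) = (((8 + 0 - 88 + 0) - 304) - 1001)*(-2014) = ((-80 - 304) - 1001)*(-2014) = (-384 - 1001)*(-2014) = -1385*(-2014) = 2789390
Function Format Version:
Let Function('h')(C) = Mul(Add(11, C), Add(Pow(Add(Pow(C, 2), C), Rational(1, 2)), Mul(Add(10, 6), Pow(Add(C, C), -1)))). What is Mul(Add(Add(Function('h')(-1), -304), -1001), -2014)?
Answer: 2789390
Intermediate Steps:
Function('h')(C) = Mul(Add(11, C), Add(Pow(Add(C, Pow(C, 2)), Rational(1, 2)), Mul(8, Pow(C, -1)))) (Function('h')(C) = Mul(Add(11, C), Add(Pow(Add(C, Pow(C, 2)), Rational(1, 2)), Mul(16, Pow(Mul(2, C), -1)))) = Mul(Add(11, C), Add(Pow(Add(C, Pow(C, 2)), Rational(1, 2)), Mul(16, Mul(Rational(1, 2), Pow(C, -1))))) = Mul(Add(11, C), Add(Pow(Add(C, Pow(C, 2)), Rational(1, 2)), Mul(8, Pow(C, -1)))))
Mul(Add(Add(Function('h')(-1), -304), -1001), -2014) = Mul(Add(Add(Add(8, Mul(11, Pow(Add(-1, Pow(-1, 2)), Rational(1, 2))), Mul(88, Pow(-1, -1)), Mul(-1, Pow(Add(-1, Pow(-1, 2)), Rational(1, 2)))), -304), -1001), -2014) = Mul(Add(Add(Add(8, Mul(11, Pow(Add(-1, 1), Rational(1, 2))), Mul(88, -1), Mul(-1, Pow(Add(-1, 1), Rational(1, 2)))), -304), -1001), -2014) = Mul(Add(Add(Add(8, Mul(11, Pow(0, Rational(1, 2))), -88, Mul(-1, Pow(0, Rational(1, 2)))), -304), -1001), -2014) = Mul(Add(Add(Add(8, Mul(11, 0), -88, Mul(-1, 0)), -304), -1001), -2014) = Mul(Add(Add(Add(8, 0, -88, 0), -304), -1001), -2014) = Mul(Add(Add(-80, -304), -1001), -2014) = Mul(Add(-384, -1001), -2014) = Mul(-1385, -2014) = 2789390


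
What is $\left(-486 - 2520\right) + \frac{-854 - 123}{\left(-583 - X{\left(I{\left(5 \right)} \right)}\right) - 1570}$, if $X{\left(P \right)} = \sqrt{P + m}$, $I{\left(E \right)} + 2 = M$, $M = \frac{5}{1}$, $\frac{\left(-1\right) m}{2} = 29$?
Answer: $\frac{- 3006 \sqrt{55} + 6470941 i}{\sqrt{55} - 2153 i} \approx -3005.5 - 0.0015631 i$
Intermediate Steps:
$m = -58$ ($m = \left(-2\right) 29 = -58$)
$M = 5$ ($M = 5 \cdot 1 = 5$)
$I{\left(E \right)} = 3$ ($I{\left(E \right)} = -2 + 5 = 3$)
$X{\left(P \right)} = \sqrt{-58 + P}$ ($X{\left(P \right)} = \sqrt{P - 58} = \sqrt{-58 + P}$)
$\left(-486 - 2520\right) + \frac{-854 - 123}{\left(-583 - X{\left(I{\left(5 \right)} \right)}\right) - 1570} = \left(-486 - 2520\right) + \frac{-854 - 123}{\left(-583 - \sqrt{-58 + 3}\right) - 1570} = -3006 - \frac{977}{\left(-583 - \sqrt{-55}\right) - 1570} = -3006 - \frac{977}{\left(-583 - i \sqrt{55}\right) - 1570} = -3006 - \frac{977}{-2153 - i \sqrt{55}}$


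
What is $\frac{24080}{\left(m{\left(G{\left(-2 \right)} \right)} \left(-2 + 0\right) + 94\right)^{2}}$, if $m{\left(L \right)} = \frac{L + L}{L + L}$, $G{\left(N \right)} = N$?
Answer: $\frac{1505}{529} \approx 2.845$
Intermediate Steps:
$m{\left(L \right)} = 1$ ($m{\left(L \right)} = \frac{2 L}{2 L} = 2 L \frac{1}{2 L} = 1$)
$\frac{24080}{\left(m{\left(G{\left(-2 \right)} \right)} \left(-2 + 0\right) + 94\right)^{2}} = \frac{24080}{\left(1 \left(-2 + 0\right) + 94\right)^{2}} = \frac{24080}{\left(1 \left(-2\right) + 94\right)^{2}} = \frac{24080}{\left(-2 + 94\right)^{2}} = \frac{24080}{92^{2}} = \frac{24080}{8464} = 24080 \cdot \frac{1}{8464} = \frac{1505}{529}$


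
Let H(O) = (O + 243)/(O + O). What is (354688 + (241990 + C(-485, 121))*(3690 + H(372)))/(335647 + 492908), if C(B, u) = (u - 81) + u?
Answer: 221734826699/205481640 ≈ 1079.1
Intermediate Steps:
C(B, u) = -81 + 2*u (C(B, u) = (-81 + u) + u = -81 + 2*u)
H(O) = (243 + O)/(2*O) (H(O) = (243 + O)/((2*O)) = (243 + O)*(1/(2*O)) = (243 + O)/(2*O))
(354688 + (241990 + C(-485, 121))*(3690 + H(372)))/(335647 + 492908) = (354688 + (241990 + (-81 + 2*121))*(3690 + (½)*(243 + 372)/372))/(335647 + 492908) = (354688 + (241990 + (-81 + 242))*(3690 + (½)*(1/372)*615))/828555 = (354688 + (241990 + 161)*(3690 + 205/248))*(1/828555) = (354688 + 242151*(915325/248))*(1/828555) = (354688 + 221646864075/248)*(1/828555) = (221734826699/248)*(1/828555) = 221734826699/205481640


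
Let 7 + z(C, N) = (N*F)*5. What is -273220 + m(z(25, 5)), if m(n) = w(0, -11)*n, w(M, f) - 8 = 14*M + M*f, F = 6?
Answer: -272076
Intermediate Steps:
w(M, f) = 8 + 14*M + M*f (w(M, f) = 8 + (14*M + M*f) = 8 + 14*M + M*f)
z(C, N) = -7 + 30*N (z(C, N) = -7 + (N*6)*5 = -7 + (6*N)*5 = -7 + 30*N)
m(n) = 8*n (m(n) = (8 + 14*0 + 0*(-11))*n = (8 + 0 + 0)*n = 8*n)
-273220 + m(z(25, 5)) = -273220 + 8*(-7 + 30*5) = -273220 + 8*(-7 + 150) = -273220 + 8*143 = -273220 + 1144 = -272076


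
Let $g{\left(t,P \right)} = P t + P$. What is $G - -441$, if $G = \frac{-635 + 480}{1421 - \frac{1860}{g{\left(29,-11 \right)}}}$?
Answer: $\frac{6918908}{15693} \approx 440.89$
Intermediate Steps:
$g{\left(t,P \right)} = P + P t$
$G = - \frac{1705}{15693}$ ($G = \frac{-635 + 480}{1421 - \frac{1860}{\left(-11\right) \left(1 + 29\right)}} = - \frac{155}{1421 - \frac{1860}{\left(-11\right) 30}} = - \frac{155}{1421 - \frac{1860}{-330}} = - \frac{155}{1421 - - \frac{62}{11}} = - \frac{155}{1421 + \frac{62}{11}} = - \frac{155}{\frac{15693}{11}} = \left(-155\right) \frac{11}{15693} = - \frac{1705}{15693} \approx -0.10865$)
$G - -441 = - \frac{1705}{15693} - -441 = - \frac{1705}{15693} + 441 = \frac{6918908}{15693}$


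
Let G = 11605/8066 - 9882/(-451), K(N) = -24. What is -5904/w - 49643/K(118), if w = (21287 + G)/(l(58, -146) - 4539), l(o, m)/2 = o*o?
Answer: 2720092832866783/1860529605816 ≈ 1462.0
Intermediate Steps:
l(o, m) = 2*o**2 (l(o, m) = 2*(o*o) = 2*o**2)
G = 84942067/3637766 (G = 11605*(1/8066) - 9882*(-1/451) = 11605/8066 + 9882/451 = 84942067/3637766 ≈ 23.350)
w = 77522066909/7963069774 (w = (21287 + 84942067/3637766)/(2*58**2 - 4539) = 77522066909/(3637766*(2*3364 - 4539)) = 77522066909/(3637766*(6728 - 4539)) = (77522066909/3637766)/2189 = (77522066909/3637766)*(1/2189) = 77522066909/7963069774 ≈ 9.7352)
-5904/w - 49643/K(118) = -5904/77522066909/7963069774 - 49643/(-24) = -5904*7963069774/77522066909 - 49643*(-1/24) = -47013963945696/77522066909 + 49643/24 = 2720092832866783/1860529605816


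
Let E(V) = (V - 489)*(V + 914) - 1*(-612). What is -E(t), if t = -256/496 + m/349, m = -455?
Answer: 52333878202128/117050761 ≈ 4.4710e+5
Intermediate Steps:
t = -19689/10819 (t = -256/496 - 455/349 = -256*1/496 - 455*1/349 = -16/31 - 455/349 = -19689/10819 ≈ -1.8199)
E(V) = 612 + (-489 + V)*(914 + V) (E(V) = (-489 + V)*(914 + V) + 612 = 612 + (-489 + V)*(914 + V))
-E(t) = -(-446334 + (-19689/10819)² + 425*(-19689/10819)) = -(-446334 + 387656721/117050761 - 8367825/10819) = -1*(-52333878202128/117050761) = 52333878202128/117050761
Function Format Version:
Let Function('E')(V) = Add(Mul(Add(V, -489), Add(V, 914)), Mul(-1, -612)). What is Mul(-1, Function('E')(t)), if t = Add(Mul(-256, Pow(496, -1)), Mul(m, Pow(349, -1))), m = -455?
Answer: Rational(52333878202128, 117050761) ≈ 4.4710e+5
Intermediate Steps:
t = Rational(-19689, 10819) (t = Add(Mul(-256, Pow(496, -1)), Mul(-455, Pow(349, -1))) = Add(Mul(-256, Rational(1, 496)), Mul(-455, Rational(1, 349))) = Add(Rational(-16, 31), Rational(-455, 349)) = Rational(-19689, 10819) ≈ -1.8199)
Function('E')(V) = Add(612, Mul(Add(-489, V), Add(914, V))) (Function('E')(V) = Add(Mul(Add(-489, V), Add(914, V)), 612) = Add(612, Mul(Add(-489, V), Add(914, V))))
Mul(-1, Function('E')(t)) = Mul(-1, Add(-446334, Pow(Rational(-19689, 10819), 2), Mul(425, Rational(-19689, 10819)))) = Mul(-1, Add(-446334, Rational(387656721, 117050761), Rational(-8367825, 10819))) = Mul(-1, Rational(-52333878202128, 117050761)) = Rational(52333878202128, 117050761)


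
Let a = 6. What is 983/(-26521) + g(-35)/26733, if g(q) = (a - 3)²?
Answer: -8679950/236328631 ≈ -0.036728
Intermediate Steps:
g(q) = 9 (g(q) = (6 - 3)² = 3² = 9)
983/(-26521) + g(-35)/26733 = 983/(-26521) + 9/26733 = 983*(-1/26521) + 9*(1/26733) = -983/26521 + 3/8911 = -8679950/236328631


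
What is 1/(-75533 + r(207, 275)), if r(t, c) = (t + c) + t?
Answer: -1/74844 ≈ -1.3361e-5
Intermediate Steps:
r(t, c) = c + 2*t (r(t, c) = (c + t) + t = c + 2*t)
1/(-75533 + r(207, 275)) = 1/(-75533 + (275 + 2*207)) = 1/(-75533 + (275 + 414)) = 1/(-75533 + 689) = 1/(-74844) = -1/74844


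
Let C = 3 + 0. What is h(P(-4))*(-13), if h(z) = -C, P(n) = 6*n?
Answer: 39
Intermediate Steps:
C = 3
h(z) = -3 (h(z) = -1*3 = -3)
h(P(-4))*(-13) = -3*(-13) = 39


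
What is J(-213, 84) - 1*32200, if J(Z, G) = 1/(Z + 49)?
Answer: -5280801/164 ≈ -32200.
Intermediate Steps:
J(Z, G) = 1/(49 + Z)
J(-213, 84) - 1*32200 = 1/(49 - 213) - 1*32200 = 1/(-164) - 32200 = -1/164 - 32200 = -5280801/164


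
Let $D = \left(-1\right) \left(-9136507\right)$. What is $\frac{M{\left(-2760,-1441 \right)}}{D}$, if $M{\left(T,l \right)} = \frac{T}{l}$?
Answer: $\frac{2760}{13165706587} \approx 2.0964 \cdot 10^{-7}$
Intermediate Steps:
$D = 9136507$
$\frac{M{\left(-2760,-1441 \right)}}{D} = \frac{\left(-2760\right) \frac{1}{-1441}}{9136507} = \left(-2760\right) \left(- \frac{1}{1441}\right) \frac{1}{9136507} = \frac{2760}{1441} \cdot \frac{1}{9136507} = \frac{2760}{13165706587}$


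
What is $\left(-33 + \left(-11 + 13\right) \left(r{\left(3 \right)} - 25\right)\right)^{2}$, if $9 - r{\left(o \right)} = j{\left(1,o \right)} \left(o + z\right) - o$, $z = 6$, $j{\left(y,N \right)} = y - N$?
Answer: $529$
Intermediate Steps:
$r{\left(o \right)} = 9 + o - \left(1 - o\right) \left(6 + o\right)$ ($r{\left(o \right)} = 9 - \left(\left(1 - o\right) \left(o + 6\right) - o\right) = 9 - \left(\left(1 - o\right) \left(6 + o\right) - o\right) = 9 - \left(- o + \left(1 - o\right) \left(6 + o\right)\right) = 9 + \left(o - \left(1 - o\right) \left(6 + o\right)\right) = 9 + o - \left(1 - o\right) \left(6 + o\right)$)
$\left(-33 + \left(-11 + 13\right) \left(r{\left(3 \right)} - 25\right)\right)^{2} = \left(-33 + \left(-11 + 13\right) \left(\left(3 + 3^{2} + 6 \cdot 3\right) - 25\right)\right)^{2} = \left(-33 + 2 \left(\left(3 + 9 + 18\right) - 25\right)\right)^{2} = \left(-33 + 2 \left(30 - 25\right)\right)^{2} = \left(-33 + 2 \cdot 5\right)^{2} = \left(-33 + 10\right)^{2} = \left(-23\right)^{2} = 529$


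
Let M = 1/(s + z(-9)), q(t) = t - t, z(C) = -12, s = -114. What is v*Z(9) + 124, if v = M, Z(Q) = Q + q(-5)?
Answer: 1735/14 ≈ 123.93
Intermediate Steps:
q(t) = 0
Z(Q) = Q (Z(Q) = Q + 0 = Q)
M = -1/126 (M = 1/(-114 - 12) = 1/(-126) = -1/126 ≈ -0.0079365)
v = -1/126 ≈ -0.0079365
v*Z(9) + 124 = -1/126*9 + 124 = -1/14 + 124 = 1735/14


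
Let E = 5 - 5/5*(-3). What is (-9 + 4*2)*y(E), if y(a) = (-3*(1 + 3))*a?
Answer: 96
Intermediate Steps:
E = 8 (E = 5 - 5*1/5*(-3) = 5 - 1*(-3) = 5 + 3 = 8)
y(a) = -12*a (y(a) = (-3*4)*a = -12*a)
(-9 + 4*2)*y(E) = (-9 + 4*2)*(-12*8) = (-9 + 8)*(-96) = -1*(-96) = 96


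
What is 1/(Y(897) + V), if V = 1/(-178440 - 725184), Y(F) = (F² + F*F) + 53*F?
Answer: 903624/1497087194615 ≈ 6.0359e-7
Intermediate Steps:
Y(F) = 2*F² + 53*F (Y(F) = (F² + F²) + 53*F = 2*F² + 53*F)
V = -1/903624 (V = 1/(-903624) = -1/903624 ≈ -1.1067e-6)
1/(Y(897) + V) = 1/(897*(53 + 2*897) - 1/903624) = 1/(897*(53 + 1794) - 1/903624) = 1/(897*1847 - 1/903624) = 1/(1656759 - 1/903624) = 1/(1497087194615/903624) = 903624/1497087194615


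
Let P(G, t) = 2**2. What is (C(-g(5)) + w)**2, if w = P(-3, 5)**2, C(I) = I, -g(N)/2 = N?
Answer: 676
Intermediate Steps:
g(N) = -2*N
P(G, t) = 4
w = 16 (w = 4**2 = 16)
(C(-g(5)) + w)**2 = (-(-2)*5 + 16)**2 = (-1*(-10) + 16)**2 = (10 + 16)**2 = 26**2 = 676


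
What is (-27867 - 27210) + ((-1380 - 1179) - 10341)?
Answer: -67977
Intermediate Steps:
(-27867 - 27210) + ((-1380 - 1179) - 10341) = -55077 + (-2559 - 10341) = -55077 - 12900 = -67977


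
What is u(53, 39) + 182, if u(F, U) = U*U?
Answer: 1703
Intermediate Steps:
u(F, U) = U**2
u(53, 39) + 182 = 39**2 + 182 = 1521 + 182 = 1703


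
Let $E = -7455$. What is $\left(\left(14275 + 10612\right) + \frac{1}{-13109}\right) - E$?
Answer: $\frac{423971277}{13109} \approx 32342.0$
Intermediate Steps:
$\left(\left(14275 + 10612\right) + \frac{1}{-13109}\right) - E = \left(\left(14275 + 10612\right) + \frac{1}{-13109}\right) - -7455 = \left(24887 - \frac{1}{13109}\right) + 7455 = \frac{326243682}{13109} + 7455 = \frac{423971277}{13109}$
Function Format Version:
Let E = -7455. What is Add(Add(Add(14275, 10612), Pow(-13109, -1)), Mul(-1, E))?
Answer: Rational(423971277, 13109) ≈ 32342.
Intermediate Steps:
Add(Add(Add(14275, 10612), Pow(-13109, -1)), Mul(-1, E)) = Add(Add(Add(14275, 10612), Pow(-13109, -1)), Mul(-1, -7455)) = Add(Add(24887, Rational(-1, 13109)), 7455) = Add(Rational(326243682, 13109), 7455) = Rational(423971277, 13109)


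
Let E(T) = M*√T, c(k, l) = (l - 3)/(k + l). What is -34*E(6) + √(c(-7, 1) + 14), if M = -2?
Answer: 68*√6 + √129/3 ≈ 170.35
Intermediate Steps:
c(k, l) = (-3 + l)/(k + l)
E(T) = -2*√T
-34*E(6) + √(c(-7, 1) + 14) = -(-68)*√6 + √((-3 + 1)/(-7 + 1) + 14) = 68*√6 + √(-2/(-6) + 14) = 68*√6 + √(-⅙*(-2) + 14) = 68*√6 + √(⅓ + 14) = 68*√6 + √(43/3) = 68*√6 + √129/3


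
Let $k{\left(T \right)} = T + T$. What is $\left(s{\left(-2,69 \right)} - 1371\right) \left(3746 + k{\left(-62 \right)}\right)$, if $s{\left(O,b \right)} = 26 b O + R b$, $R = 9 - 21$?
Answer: $-20960514$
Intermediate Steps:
$k{\left(T \right)} = 2 T$
$R = -12$ ($R = 9 - 21 = -12$)
$s{\left(O,b \right)} = - 12 b + 26 O b$ ($s{\left(O,b \right)} = 26 b O - 12 b = 26 O b - 12 b = - 12 b + 26 O b$)
$\left(s{\left(-2,69 \right)} - 1371\right) \left(3746 + k{\left(-62 \right)}\right) = \left(2 \cdot 69 \left(-6 + 13 \left(-2\right)\right) - 1371\right) \left(3746 + 2 \left(-62\right)\right) = \left(2 \cdot 69 \left(-6 - 26\right) - 1371\right) \left(3746 - 124\right) = \left(2 \cdot 69 \left(-32\right) - 1371\right) 3622 = \left(-4416 - 1371\right) 3622 = \left(-5787\right) 3622 = -20960514$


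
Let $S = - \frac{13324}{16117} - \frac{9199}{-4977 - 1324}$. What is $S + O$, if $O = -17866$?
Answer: $- \frac{1814285469163}{101553217} \approx -17865.0$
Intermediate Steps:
$S = \frac{64305759}{101553217}$ ($S = \left(-13324\right) \frac{1}{16117} - \frac{9199}{-4977 - 1324} = - \frac{13324}{16117} - \frac{9199}{-6301} = - \frac{13324}{16117} - - \frac{9199}{6301} = - \frac{13324}{16117} + \frac{9199}{6301} = \frac{64305759}{101553217} \approx 0.63322$)
$S + O = \frac{64305759}{101553217} - 17866 = - \frac{1814285469163}{101553217}$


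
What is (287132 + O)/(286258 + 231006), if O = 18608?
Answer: 76435/129316 ≈ 0.59107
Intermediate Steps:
(287132 + O)/(286258 + 231006) = (287132 + 18608)/(286258 + 231006) = 305740/517264 = 305740*(1/517264) = 76435/129316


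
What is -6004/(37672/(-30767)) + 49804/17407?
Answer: 804346368741/163939126 ≈ 4906.4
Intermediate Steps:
-6004/(37672/(-30767)) + 49804/17407 = -6004/(37672*(-1/30767)) + 49804*(1/17407) = -6004/(-37672/30767) + 49804/17407 = -6004*(-30767/37672) + 49804/17407 = 46181267/9418 + 49804/17407 = 804346368741/163939126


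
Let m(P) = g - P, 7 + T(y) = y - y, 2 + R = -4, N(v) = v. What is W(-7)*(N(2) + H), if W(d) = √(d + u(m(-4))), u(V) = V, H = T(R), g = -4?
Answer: -5*I*√7 ≈ -13.229*I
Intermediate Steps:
R = -6 (R = -2 - 4 = -6)
T(y) = -7 (T(y) = -7 + (y - y) = -7 + 0 = -7)
m(P) = -4 - P
H = -7
W(d) = √d (W(d) = √(d + (-4 - 1*(-4))) = √(d + (-4 + 4)) = √(d + 0) = √d)
W(-7)*(N(2) + H) = √(-7)*(2 - 7) = (I*√7)*(-5) = -5*I*√7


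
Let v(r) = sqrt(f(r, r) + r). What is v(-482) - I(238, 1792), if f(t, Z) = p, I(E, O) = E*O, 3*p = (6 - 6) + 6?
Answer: -426496 + 4*I*sqrt(30) ≈ -4.265e+5 + 21.909*I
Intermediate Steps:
p = 2 (p = ((6 - 6) + 6)/3 = (0 + 6)/3 = (1/3)*6 = 2)
f(t, Z) = 2
v(r) = sqrt(2 + r)
v(-482) - I(238, 1792) = sqrt(2 - 482) - 238*1792 = sqrt(-480) - 1*426496 = 4*I*sqrt(30) - 426496 = -426496 + 4*I*sqrt(30)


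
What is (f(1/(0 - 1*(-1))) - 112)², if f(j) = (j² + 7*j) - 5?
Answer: 11881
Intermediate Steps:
f(j) = -5 + j² + 7*j
(f(1/(0 - 1*(-1))) - 112)² = ((-5 + (1/(0 - 1*(-1)))² + 7/(0 - 1*(-1))) - 112)² = ((-5 + (1/(0 + 1))² + 7/(0 + 1)) - 112)² = ((-5 + (1/1)² + 7/1) - 112)² = ((-5 + 1² + 7*1) - 112)² = ((-5 + 1 + 7) - 112)² = (3 - 112)² = (-109)² = 11881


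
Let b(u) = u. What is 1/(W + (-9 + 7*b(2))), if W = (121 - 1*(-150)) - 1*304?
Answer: -1/28 ≈ -0.035714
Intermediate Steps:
W = -33 (W = (121 + 150) - 304 = 271 - 304 = -33)
1/(W + (-9 + 7*b(2))) = 1/(-33 + (-9 + 7*2)) = 1/(-33 + (-9 + 14)) = 1/(-33 + 5) = 1/(-28) = -1/28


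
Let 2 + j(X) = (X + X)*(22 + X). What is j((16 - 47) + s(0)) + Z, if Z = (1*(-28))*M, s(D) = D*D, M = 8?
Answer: 332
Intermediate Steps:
s(D) = D²
j(X) = -2 + 2*X*(22 + X) (j(X) = -2 + (X + X)*(22 + X) = -2 + (2*X)*(22 + X) = -2 + 2*X*(22 + X))
Z = -224 (Z = (1*(-28))*8 = -28*8 = -224)
j((16 - 47) + s(0)) + Z = (-2 + 2*((16 - 47) + 0²)² + 44*((16 - 47) + 0²)) - 224 = (-2 + 2*(-31 + 0)² + 44*(-31 + 0)) - 224 = (-2 + 2*(-31)² + 44*(-31)) - 224 = (-2 + 2*961 - 1364) - 224 = (-2 + 1922 - 1364) - 224 = 556 - 224 = 332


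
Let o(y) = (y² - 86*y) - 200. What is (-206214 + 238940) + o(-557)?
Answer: 390677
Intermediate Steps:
o(y) = -200 + y² - 86*y
(-206214 + 238940) + o(-557) = (-206214 + 238940) + (-200 + (-557)² - 86*(-557)) = 32726 + (-200 + 310249 + 47902) = 32726 + 357951 = 390677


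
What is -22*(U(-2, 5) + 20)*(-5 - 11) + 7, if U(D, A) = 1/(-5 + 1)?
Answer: 6959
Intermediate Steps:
U(D, A) = -¼ (U(D, A) = 1/(-4) = -¼)
-22*(U(-2, 5) + 20)*(-5 - 11) + 7 = -22*(-¼ + 20)*(-5 - 11) + 7 = -869*(-16)/2 + 7 = -22*(-316) + 7 = 6952 + 7 = 6959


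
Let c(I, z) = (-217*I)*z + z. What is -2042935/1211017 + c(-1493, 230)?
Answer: 90239971186685/1211017 ≈ 7.4516e+7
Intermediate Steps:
c(I, z) = z - 217*I*z (c(I, z) = -217*I*z + z = z - 217*I*z)
-2042935/1211017 + c(-1493, 230) = -2042935/1211017 + 230*(1 - 217*(-1493)) = -2042935*1/1211017 + 230*(1 + 323981) = -2042935/1211017 + 230*323982 = -2042935/1211017 + 74515860 = 90239971186685/1211017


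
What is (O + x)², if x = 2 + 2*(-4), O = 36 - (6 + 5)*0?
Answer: 900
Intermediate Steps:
O = 36 (O = 36 - 11*0 = 36 - 0 = 36 - 1*0 = 36 + 0 = 36)
x = -6 (x = 2 - 8 = -6)
(O + x)² = (36 - 6)² = 30² = 900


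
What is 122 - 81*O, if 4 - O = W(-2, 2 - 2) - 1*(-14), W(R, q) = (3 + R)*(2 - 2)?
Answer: 932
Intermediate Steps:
W(R, q) = 0 (W(R, q) = (3 + R)*0 = 0)
O = -10 (O = 4 - (0 - 1*(-14)) = 4 - (0 + 14) = 4 - 1*14 = 4 - 14 = -10)
122 - 81*O = 122 - 81*(-10) = 122 + 810 = 932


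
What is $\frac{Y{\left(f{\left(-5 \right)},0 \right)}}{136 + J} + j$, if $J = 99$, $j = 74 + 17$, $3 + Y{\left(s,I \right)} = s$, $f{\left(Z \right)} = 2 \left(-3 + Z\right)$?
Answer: $\frac{21366}{235} \approx 90.919$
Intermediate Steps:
$f{\left(Z \right)} = -6 + 2 Z$
$Y{\left(s,I \right)} = -3 + s$
$j = 91$
$\frac{Y{\left(f{\left(-5 \right)},0 \right)}}{136 + J} + j = \frac{-3 + \left(-6 + 2 \left(-5\right)\right)}{136 + 99} + 91 = \frac{-3 - 16}{235} + 91 = \frac{1}{235} \left(-19\right) + 91 = - \frac{19}{235} + 91 = \frac{21366}{235}$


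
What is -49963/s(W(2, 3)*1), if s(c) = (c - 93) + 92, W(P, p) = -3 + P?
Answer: 49963/2 ≈ 24982.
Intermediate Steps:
s(c) = -1 + c (s(c) = (-93 + c) + 92 = -1 + c)
-49963/s(W(2, 3)*1) = -49963/(-1 + (-3 + 2)*1) = -49963/(-1 - 1*1) = -49963/(-1 - 1) = -49963/(-2) = -49963*(-1/2) = 49963/2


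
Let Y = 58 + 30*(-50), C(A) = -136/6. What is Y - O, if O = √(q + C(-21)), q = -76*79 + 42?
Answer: -1442 - I*√53862/3 ≈ -1442.0 - 77.361*I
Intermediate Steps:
q = -5962 (q = -6004 + 42 = -5962)
C(A) = -68/3 (C(A) = -136*⅙ = -68/3)
Y = -1442 (Y = 58 - 1500 = -1442)
O = I*√53862/3 (O = √(-5962 - 68/3) = √(-17954/3) = I*√53862/3 ≈ 77.361*I)
Y - O = -1442 - I*√53862/3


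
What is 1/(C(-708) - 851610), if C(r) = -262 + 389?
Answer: -1/851483 ≈ -1.1744e-6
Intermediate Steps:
C(r) = 127
1/(C(-708) - 851610) = 1/(127 - 851610) = 1/(-851483) = -1/851483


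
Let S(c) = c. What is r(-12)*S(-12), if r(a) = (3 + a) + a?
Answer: 252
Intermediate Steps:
r(a) = 3 + 2*a
r(-12)*S(-12) = (3 + 2*(-12))*(-12) = (3 - 24)*(-12) = -21*(-12) = 252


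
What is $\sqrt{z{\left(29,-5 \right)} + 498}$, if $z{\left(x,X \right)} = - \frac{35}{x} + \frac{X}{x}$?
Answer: $\frac{\sqrt{417658}}{29} \approx 22.285$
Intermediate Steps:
$\sqrt{z{\left(29,-5 \right)} + 498} = \sqrt{\frac{-35 - 5}{29} + 498} = \sqrt{\frac{1}{29} \left(-40\right) + 498} = \sqrt{- \frac{40}{29} + 498} = \sqrt{\frac{14402}{29}} = \frac{\sqrt{417658}}{29}$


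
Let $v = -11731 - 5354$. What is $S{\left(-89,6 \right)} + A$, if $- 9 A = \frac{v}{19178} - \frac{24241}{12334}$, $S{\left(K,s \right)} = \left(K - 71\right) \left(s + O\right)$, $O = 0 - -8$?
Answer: $- \frac{170285716144}{76031181} \approx -2239.7$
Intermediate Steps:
$O = 8$ ($O = 0 + 8 = 8$)
$v = -17085$
$S{\left(K,s \right)} = \left(-71 + K\right) \left(8 + s\right)$ ($S{\left(K,s \right)} = \left(K - 71\right) \left(s + 8\right) = \left(-71 + K\right) \left(8 + s\right)$)
$A = \frac{24129296}{76031181}$ ($A = - \frac{- \frac{17085}{19178} - \frac{24241}{12334}}{9} = - \frac{\left(-17085\right) \frac{1}{19178} - \frac{3463}{1762}}{9} = - \frac{- \frac{17085}{19178} - \frac{3463}{1762}}{9} = \left(- \frac{1}{9}\right) \left(- \frac{24129296}{8447909}\right) = \frac{24129296}{76031181} \approx 0.31736$)
$S{\left(-89,6 \right)} + A = \left(-568 - 426 + 8 \left(-89\right) - 534\right) + \frac{24129296}{76031181} = \left(-568 - 426 - 712 - 534\right) + \frac{24129296}{76031181} = -2240 + \frac{24129296}{76031181} = - \frac{170285716144}{76031181}$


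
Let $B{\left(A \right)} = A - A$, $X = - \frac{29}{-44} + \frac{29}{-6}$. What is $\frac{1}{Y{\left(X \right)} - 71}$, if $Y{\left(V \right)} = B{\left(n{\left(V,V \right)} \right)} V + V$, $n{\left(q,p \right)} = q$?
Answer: $- \frac{132}{9923} \approx -0.013302$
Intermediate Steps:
$X = - \frac{551}{132}$ ($X = \left(-29\right) \left(- \frac{1}{44}\right) + 29 \left(- \frac{1}{6}\right) = \frac{29}{44} - \frac{29}{6} = - \frac{551}{132} \approx -4.1742$)
$B{\left(A \right)} = 0$
$Y{\left(V \right)} = V$ ($Y{\left(V \right)} = 0 V + V = 0 + V = V$)
$\frac{1}{Y{\left(X \right)} - 71} = \frac{1}{- \frac{551}{132} - 71} = \frac{1}{- \frac{9923}{132}} = - \frac{132}{9923}$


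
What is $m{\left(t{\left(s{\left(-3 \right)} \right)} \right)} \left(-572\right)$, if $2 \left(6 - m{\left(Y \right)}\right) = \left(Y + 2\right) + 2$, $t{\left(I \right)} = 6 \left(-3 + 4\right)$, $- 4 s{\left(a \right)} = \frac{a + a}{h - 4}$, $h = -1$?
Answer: $-572$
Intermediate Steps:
$s{\left(a \right)} = \frac{a}{10}$ ($s{\left(a \right)} = - \frac{\left(a + a\right) \frac{1}{-1 - 4}}{4} = - \frac{2 a \frac{1}{-5}}{4} = - \frac{2 a \left(- \frac{1}{5}\right)}{4} = - \frac{\left(- \frac{2}{5}\right) a}{4} = \frac{a}{10}$)
$t{\left(I \right)} = 6$ ($t{\left(I \right)} = 6 \cdot 1 = 6$)
$m{\left(Y \right)} = 4 - \frac{Y}{2}$ ($m{\left(Y \right)} = 6 - \frac{\left(Y + 2\right) + 2}{2} = 6 - \frac{\left(2 + Y\right) + 2}{2} = 6 - \frac{4 + Y}{2} = 6 - \left(2 + \frac{Y}{2}\right) = 4 - \frac{Y}{2}$)
$m{\left(t{\left(s{\left(-3 \right)} \right)} \right)} \left(-572\right) = \left(4 - 3\right) \left(-572\right) = 1 \left(-572\right) = -572$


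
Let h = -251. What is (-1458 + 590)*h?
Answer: 217868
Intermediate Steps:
(-1458 + 590)*h = (-1458 + 590)*(-251) = -868*(-251) = 217868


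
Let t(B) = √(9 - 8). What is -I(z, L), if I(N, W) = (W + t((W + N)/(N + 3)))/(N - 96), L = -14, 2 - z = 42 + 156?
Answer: -13/292 ≈ -0.044521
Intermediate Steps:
z = -196 (z = 2 - (42 + 156) = 2 - 1*198 = 2 - 198 = -196)
t(B) = 1 (t(B) = √1 = 1)
I(N, W) = (1 + W)/(-96 + N) (I(N, W) = (W + 1)/(N - 96) = (1 + W)/(-96 + N))
-I(z, L) = -(1 - 14)/(-96 - 196) = -(-13)/(-292) = -(-1)*(-13)/292 = -1*13/292 = -13/292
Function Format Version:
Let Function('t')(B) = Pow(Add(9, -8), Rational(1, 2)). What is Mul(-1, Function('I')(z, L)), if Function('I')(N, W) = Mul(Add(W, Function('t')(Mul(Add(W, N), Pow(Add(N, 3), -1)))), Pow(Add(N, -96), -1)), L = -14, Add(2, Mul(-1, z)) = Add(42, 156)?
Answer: Rational(-13, 292) ≈ -0.044521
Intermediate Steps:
z = -196 (z = Add(2, Mul(-1, Add(42, 156))) = Add(2, Mul(-1, 198)) = Add(2, -198) = -196)
Function('t')(B) = 1 (Function('t')(B) = Pow(1, Rational(1, 2)) = 1)
Function('I')(N, W) = Mul(Pow(Add(-96, N), -1), Add(1, W)) (Function('I')(N, W) = Mul(Add(W, 1), Pow(Add(N, -96), -1)) = Mul(Add(1, W), Pow(Add(-96, N), -1)) = Mul(Pow(Add(-96, N), -1), Add(1, W)))
Mul(-1, Function('I')(z, L)) = Mul(-1, Mul(Pow(Add(-96, -196), -1), Add(1, -14))) = Mul(-1, Mul(Pow(-292, -1), -13)) = Mul(-1, Mul(Rational(-1, 292), -13)) = Mul(-1, Rational(13, 292)) = Rational(-13, 292)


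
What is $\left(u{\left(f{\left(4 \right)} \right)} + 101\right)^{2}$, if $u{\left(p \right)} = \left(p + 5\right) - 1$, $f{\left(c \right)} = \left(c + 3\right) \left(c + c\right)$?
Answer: $25921$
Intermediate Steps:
$f{\left(c \right)} = 2 c \left(3 + c\right)$ ($f{\left(c \right)} = \left(3 + c\right) 2 c = 2 c \left(3 + c\right)$)
$u{\left(p \right)} = 4 + p$ ($u{\left(p \right)} = \left(5 + p\right) - 1 = 4 + p$)
$\left(u{\left(f{\left(4 \right)} \right)} + 101\right)^{2} = \left(\left(4 + 2 \cdot 4 \left(3 + 4\right)\right) + 101\right)^{2} = \left(\left(4 + 2 \cdot 4 \cdot 7\right) + 101\right)^{2} = \left(\left(4 + 56\right) + 101\right)^{2} = \left(60 + 101\right)^{2} = 161^{2} = 25921$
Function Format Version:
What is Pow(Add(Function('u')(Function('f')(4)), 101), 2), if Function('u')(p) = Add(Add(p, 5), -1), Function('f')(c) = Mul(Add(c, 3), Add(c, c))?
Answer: 25921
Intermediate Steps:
Function('f')(c) = Mul(2, c, Add(3, c)) (Function('f')(c) = Mul(Add(3, c), Mul(2, c)) = Mul(2, c, Add(3, c)))
Function('u')(p) = Add(4, p) (Function('u')(p) = Add(Add(5, p), -1) = Add(4, p))
Pow(Add(Function('u')(Function('f')(4)), 101), 2) = Pow(Add(Add(4, Mul(2, 4, Add(3, 4))), 101), 2) = Pow(Add(Add(4, Mul(2, 4, 7)), 101), 2) = Pow(Add(Add(4, 56), 101), 2) = Pow(Add(60, 101), 2) = Pow(161, 2) = 25921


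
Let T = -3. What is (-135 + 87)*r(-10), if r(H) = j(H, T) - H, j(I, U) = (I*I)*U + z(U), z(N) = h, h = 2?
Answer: 13824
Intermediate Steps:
z(N) = 2
j(I, U) = 2 + U*I² (j(I, U) = (I*I)*U + 2 = I²*U + 2 = U*I² + 2 = 2 + U*I²)
r(H) = 2 - H - 3*H² (r(H) = (2 - 3*H²) - H = 2 - H - 3*H²)
(-135 + 87)*r(-10) = (-135 + 87)*(2 - 1*(-10) - 3*(-10)²) = -48*(2 + 10 - 3*100) = -48*(2 + 10 - 300) = -48*(-288) = 13824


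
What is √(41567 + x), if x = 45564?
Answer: 89*√11 ≈ 295.18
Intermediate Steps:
√(41567 + x) = √(41567 + 45564) = √87131 = 89*√11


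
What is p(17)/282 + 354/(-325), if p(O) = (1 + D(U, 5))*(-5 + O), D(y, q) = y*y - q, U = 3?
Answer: -13388/15275 ≈ -0.87646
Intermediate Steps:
D(y, q) = y² - q
p(O) = -25 + 5*O (p(O) = (1 + (3² - 1*5))*(-5 + O) = (1 + (9 - 5))*(-5 + O) = (1 + 4)*(-5 + O) = 5*(-5 + O) = -25 + 5*O)
p(17)/282 + 354/(-325) = (-25 + 5*17)/282 + 354/(-325) = (-25 + 85)*(1/282) + 354*(-1/325) = 60*(1/282) - 354/325 = 10/47 - 354/325 = -13388/15275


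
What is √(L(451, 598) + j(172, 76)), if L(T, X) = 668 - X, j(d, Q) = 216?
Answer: √286 ≈ 16.912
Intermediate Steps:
√(L(451, 598) + j(172, 76)) = √((668 - 1*598) + 216) = √((668 - 598) + 216) = √(70 + 216) = √286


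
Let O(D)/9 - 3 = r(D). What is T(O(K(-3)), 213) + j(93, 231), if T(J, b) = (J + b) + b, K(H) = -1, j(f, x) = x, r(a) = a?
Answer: 675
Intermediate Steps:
O(D) = 27 + 9*D
T(J, b) = J + 2*b
T(O(K(-3)), 213) + j(93, 231) = ((27 + 9*(-1)) + 2*213) + 231 = ((27 - 9) + 426) + 231 = (18 + 426) + 231 = 444 + 231 = 675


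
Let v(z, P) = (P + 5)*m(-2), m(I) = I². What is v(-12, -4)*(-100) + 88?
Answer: -312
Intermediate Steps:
v(z, P) = 20 + 4*P (v(z, P) = (P + 5)*(-2)² = (5 + P)*4 = 20 + 4*P)
v(-12, -4)*(-100) + 88 = (20 + 4*(-4))*(-100) + 88 = (20 - 16)*(-100) + 88 = 4*(-100) + 88 = -400 + 88 = -312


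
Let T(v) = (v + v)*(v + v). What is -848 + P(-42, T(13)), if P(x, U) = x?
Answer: -890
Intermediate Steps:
T(v) = 4*v² (T(v) = (2*v)*(2*v) = 4*v²)
-848 + P(-42, T(13)) = -848 - 42 = -890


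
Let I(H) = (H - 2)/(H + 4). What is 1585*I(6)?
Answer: 634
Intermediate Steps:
I(H) = (-2 + H)/(4 + H)
1585*I(6) = 1585*((-2 + 6)/(4 + 6)) = 1585*(4/10) = 1585*((⅒)*4) = 1585*(⅖) = 634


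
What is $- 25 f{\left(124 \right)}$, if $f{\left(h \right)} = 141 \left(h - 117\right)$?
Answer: $-24675$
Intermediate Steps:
$f{\left(h \right)} = -16497 + 141 h$ ($f{\left(h \right)} = 141 \left(-117 + h\right) = -16497 + 141 h$)
$- 25 f{\left(124 \right)} = - 25 \left(-16497 + 141 \cdot 124\right) = - 25 \left(-16497 + 17484\right) = \left(-25\right) 987 = -24675$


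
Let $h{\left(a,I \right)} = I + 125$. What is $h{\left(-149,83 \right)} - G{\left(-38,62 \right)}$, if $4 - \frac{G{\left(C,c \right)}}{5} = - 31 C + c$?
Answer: $6388$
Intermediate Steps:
$h{\left(a,I \right)} = 125 + I$
$G{\left(C,c \right)} = 20 - 5 c + 155 C$ ($G{\left(C,c \right)} = 20 - 5 \left(- 31 C + c\right) = 20 - 5 \left(c - 31 C\right) = 20 + \left(- 5 c + 155 C\right) = 20 - 5 c + 155 C$)
$h{\left(-149,83 \right)} - G{\left(-38,62 \right)} = \left(125 + 83\right) - \left(20 - 310 + 155 \left(-38\right)\right) = 208 - \left(20 - 310 - 5890\right) = 208 - -6180 = 208 + 6180 = 6388$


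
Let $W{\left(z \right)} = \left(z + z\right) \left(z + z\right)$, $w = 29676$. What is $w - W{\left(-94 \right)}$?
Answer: $-5668$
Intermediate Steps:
$W{\left(z \right)} = 4 z^{2}$ ($W{\left(z \right)} = 2 z 2 z = 4 z^{2}$)
$w - W{\left(-94 \right)} = 29676 - 4 \left(-94\right)^{2} = 29676 - 4 \cdot 8836 = 29676 - 35344 = -5668$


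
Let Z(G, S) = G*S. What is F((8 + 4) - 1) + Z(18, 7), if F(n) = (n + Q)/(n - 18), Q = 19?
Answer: 852/7 ≈ 121.71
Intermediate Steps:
F(n) = (19 + n)/(-18 + n) (F(n) = (n + 19)/(n - 18) = (19 + n)/(-18 + n))
F((8 + 4) - 1) + Z(18, 7) = (19 + ((8 + 4) - 1))/(-18 + ((8 + 4) - 1)) + 18*7 = (19 + (12 - 1))/(-18 + (12 - 1)) + 126 = (19 + 11)/(-18 + 11) + 126 = 30/(-7) + 126 = -⅐*30 + 126 = -30/7 + 126 = 852/7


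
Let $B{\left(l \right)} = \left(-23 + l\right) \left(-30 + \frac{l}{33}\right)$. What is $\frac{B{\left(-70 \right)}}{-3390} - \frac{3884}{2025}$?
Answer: $- \frac{7045862}{2517075} \approx -2.7992$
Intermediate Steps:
$B{\left(l \right)} = \left(-30 + \frac{l}{33}\right) \left(-23 + l\right)$ ($B{\left(l \right)} = \left(-23 + l\right) \left(-30 + l \frac{1}{33}\right) = \left(-23 + l\right) \left(-30 + \frac{l}{33}\right) = \left(-30 + \frac{l}{33}\right) \left(-23 + l\right)$)
$\frac{B{\left(-70 \right)}}{-3390} - \frac{3884}{2025} = \frac{690 - - \frac{70910}{33} + \frac{\left(-70\right)^{2}}{33}}{-3390} - \frac{3884}{2025} = \left(690 + \frac{70910}{33} + \frac{1}{33} \cdot 4900\right) \left(- \frac{1}{3390}\right) - \frac{3884}{2025} = \left(690 + \frac{70910}{33} + \frac{4900}{33}\right) \left(- \frac{1}{3390}\right) - \frac{3884}{2025} = \frac{32860}{11} \left(- \frac{1}{3390}\right) - \frac{3884}{2025} = - \frac{3286}{3729} - \frac{3884}{2025} = - \frac{7045862}{2517075}$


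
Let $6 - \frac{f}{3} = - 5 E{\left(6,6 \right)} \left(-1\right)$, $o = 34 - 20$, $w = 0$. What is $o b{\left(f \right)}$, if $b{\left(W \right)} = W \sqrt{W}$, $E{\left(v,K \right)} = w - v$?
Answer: $9072 \sqrt{3} \approx 15713.0$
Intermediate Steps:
$E{\left(v,K \right)} = - v$ ($E{\left(v,K \right)} = 0 - v = - v$)
$o = 14$ ($o = 34 - 20 = 14$)
$f = 108$ ($f = 18 - 3 - 5 \left(\left(-1\right) 6\right) \left(-1\right) = 18 - 3 \left(-5\right) \left(-6\right) \left(-1\right) = 18 - 3 \cdot 30 \left(-1\right) = 18 - -90 = 18 + 90 = 108$)
$b{\left(W \right)} = W^{\frac{3}{2}}$
$o b{\left(f \right)} = 14 \cdot 108^{\frac{3}{2}} = 14 \cdot 648 \sqrt{3} = 9072 \sqrt{3}$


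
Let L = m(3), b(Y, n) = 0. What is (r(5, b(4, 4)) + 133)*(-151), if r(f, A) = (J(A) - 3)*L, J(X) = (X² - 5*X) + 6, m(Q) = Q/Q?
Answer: -20536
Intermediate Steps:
m(Q) = 1
J(X) = 6 + X² - 5*X
L = 1
r(f, A) = 3 + A² - 5*A (r(f, A) = ((6 + A² - 5*A) - 3)*1 = (3 + A² - 5*A)*1 = 3 + A² - 5*A)
(r(5, b(4, 4)) + 133)*(-151) = ((3 + 0² - 5*0) + 133)*(-151) = ((3 + 0 + 0) + 133)*(-151) = (3 + 133)*(-151) = 136*(-151) = -20536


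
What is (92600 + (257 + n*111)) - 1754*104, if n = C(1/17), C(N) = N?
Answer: -1522392/17 ≈ -89553.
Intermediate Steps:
n = 1/17 ≈ 0.058824
(92600 + (257 + n*111)) - 1754*104 = (92600 + (257 + (1/17)*111)) - 1754*104 = (92600 + (257 + 111/17)) - 182416 = (92600 + 4480/17) - 182416 = 1578680/17 - 182416 = -1522392/17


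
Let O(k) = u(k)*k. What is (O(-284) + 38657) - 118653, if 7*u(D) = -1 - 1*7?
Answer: -557700/7 ≈ -79671.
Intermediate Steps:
u(D) = -8/7 (u(D) = (-1 - 1*7)/7 = (-1 - 7)/7 = (1/7)*(-8) = -8/7)
O(k) = -8*k/7
(O(-284) + 38657) - 118653 = (-8/7*(-284) + 38657) - 118653 = (2272/7 + 38657) - 118653 = 272871/7 - 118653 = -557700/7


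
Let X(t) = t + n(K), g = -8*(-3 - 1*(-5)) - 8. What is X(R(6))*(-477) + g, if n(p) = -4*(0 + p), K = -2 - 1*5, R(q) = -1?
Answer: -12903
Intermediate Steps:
g = -24 (g = -8*(-3 + 5) - 8 = -8*2 - 8 = -16 - 8 = -24)
K = -7 (K = -2 - 5 = -7)
n(p) = -4*p
X(t) = 28 + t (X(t) = t - 4*(-7) = t + 28 = 28 + t)
X(R(6))*(-477) + g = (28 - 1)*(-477) - 24 = 27*(-477) - 24 = -12879 - 24 = -12903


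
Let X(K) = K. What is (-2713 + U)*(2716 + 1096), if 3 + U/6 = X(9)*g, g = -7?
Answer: -11851508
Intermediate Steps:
U = -396 (U = -18 + 6*(9*(-7)) = -18 + 6*(-63) = -18 - 378 = -396)
(-2713 + U)*(2716 + 1096) = (-2713 - 396)*(2716 + 1096) = -3109*3812 = -11851508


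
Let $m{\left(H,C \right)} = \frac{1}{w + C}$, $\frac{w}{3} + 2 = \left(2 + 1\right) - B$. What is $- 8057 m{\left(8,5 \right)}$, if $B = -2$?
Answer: $- \frac{1151}{2} \approx -575.5$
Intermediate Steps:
$w = 9$ ($w = -6 + 3 \left(\left(2 + 1\right) - -2\right) = -6 + 3 \left(3 + 2\right) = -6 + 3 \cdot 5 = -6 + 15 = 9$)
$m{\left(H,C \right)} = \frac{1}{9 + C}$
$- 8057 m{\left(8,5 \right)} = - \frac{8057}{9 + 5} = - \frac{8057}{14} = \left(-8057\right) \frac{1}{14} = - \frac{1151}{2}$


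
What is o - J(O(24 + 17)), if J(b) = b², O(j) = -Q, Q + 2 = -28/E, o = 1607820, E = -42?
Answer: 14470364/9 ≈ 1.6078e+6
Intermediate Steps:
Q = -4/3 (Q = -2 - 28/(-42) = -2 - 28*(-1/42) = -2 + ⅔ = -4/3 ≈ -1.3333)
O(j) = 4/3 (O(j) = -1*(-4/3) = 4/3)
o - J(O(24 + 17)) = 1607820 - (4/3)² = 1607820 - 1*16/9 = 1607820 - 16/9 = 14470364/9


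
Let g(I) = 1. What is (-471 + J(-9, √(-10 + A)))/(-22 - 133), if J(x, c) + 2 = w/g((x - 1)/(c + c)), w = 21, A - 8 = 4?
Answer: 452/155 ≈ 2.9161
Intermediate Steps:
A = 12 (A = 8 + 4 = 12)
J(x, c) = 19 (J(x, c) = -2 + 21/1 = -2 + 21*1 = -2 + 21 = 19)
(-471 + J(-9, √(-10 + A)))/(-22 - 133) = (-471 + 19)/(-22 - 133) = -452/(-155) = -452*(-1/155) = 452/155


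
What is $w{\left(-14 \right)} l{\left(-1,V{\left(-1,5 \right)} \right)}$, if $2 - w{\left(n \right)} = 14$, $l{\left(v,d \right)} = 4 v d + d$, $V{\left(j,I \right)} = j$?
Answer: $-36$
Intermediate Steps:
$l{\left(v,d \right)} = d + 4 d v$ ($l{\left(v,d \right)} = 4 d v + d = d + 4 d v$)
$w{\left(n \right)} = -12$ ($w{\left(n \right)} = 2 - 14 = -12$)
$w{\left(-14 \right)} l{\left(-1,V{\left(-1,5 \right)} \right)} = - 12 \left(- (1 + 4 \left(-1\right))\right) = - 12 \left(- (1 - 4)\right) = - 12 \left(\left(-1\right) \left(-3\right)\right) = \left(-12\right) 3 = -36$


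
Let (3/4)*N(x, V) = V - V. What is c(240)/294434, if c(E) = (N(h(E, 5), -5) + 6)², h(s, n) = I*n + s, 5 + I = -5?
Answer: 18/147217 ≈ 0.00012227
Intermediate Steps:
I = -10 (I = -5 - 5 = -10)
h(s, n) = s - 10*n (h(s, n) = -10*n + s = s - 10*n)
N(x, V) = 0 (N(x, V) = 4*(V - V)/3 = (4/3)*0 = 0)
c(E) = 36 (c(E) = (0 + 6)² = 6² = 36)
c(240)/294434 = 36/294434 = 36*(1/294434) = 18/147217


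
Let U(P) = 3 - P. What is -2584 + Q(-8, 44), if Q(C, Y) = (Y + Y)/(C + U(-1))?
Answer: -2606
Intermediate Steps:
Q(C, Y) = 2*Y/(4 + C) (Q(C, Y) = (Y + Y)/(C + (3 - 1*(-1))) = (2*Y)/(C + (3 + 1)) = (2*Y)/(C + 4) = (2*Y)/(4 + C) = 2*Y/(4 + C))
-2584 + Q(-8, 44) = -2584 + 2*44/(4 - 8) = -2584 + 2*44/(-4) = -2584 + 2*44*(-¼) = -2584 - 22 = -2606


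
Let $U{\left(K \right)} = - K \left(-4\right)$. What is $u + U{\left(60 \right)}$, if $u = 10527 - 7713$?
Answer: $3054$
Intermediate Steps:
$U{\left(K \right)} = 4 K$
$u = 2814$
$u + U{\left(60 \right)} = 2814 + 4 \cdot 60 = 2814 + 240 = 3054$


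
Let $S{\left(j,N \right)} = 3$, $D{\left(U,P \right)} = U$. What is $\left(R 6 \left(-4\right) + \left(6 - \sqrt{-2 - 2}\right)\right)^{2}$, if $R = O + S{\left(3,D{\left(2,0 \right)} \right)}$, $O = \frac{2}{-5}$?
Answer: $\frac{79424}{25} + \frac{1128 i}{5} \approx 3177.0 + 225.6 i$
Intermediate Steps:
$O = - \frac{2}{5}$ ($O = 2 \left(- \frac{1}{5}\right) = - \frac{2}{5} \approx -0.4$)
$R = \frac{13}{5}$ ($R = - \frac{2}{5} + 3 = \frac{13}{5} \approx 2.6$)
$\left(R 6 \left(-4\right) + \left(6 - \sqrt{-2 - 2}\right)\right)^{2} = \left(\frac{13}{5} \cdot 6 \left(-4\right) + \left(6 - \sqrt{-2 - 2}\right)\right)^{2} = \left(\frac{78}{5} \left(-4\right) + \left(6 - \sqrt{-4}\right)\right)^{2} = \left(- \frac{312}{5} + \left(6 - 2 i\right)\right)^{2} = \left(- \frac{282}{5} - 2 i\right)^{2}$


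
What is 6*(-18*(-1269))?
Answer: 137052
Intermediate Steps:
6*(-18*(-1269)) = 6*22842 = 137052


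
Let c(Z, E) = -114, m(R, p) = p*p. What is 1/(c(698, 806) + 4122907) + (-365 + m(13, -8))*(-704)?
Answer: 873636327873/4122793 ≈ 2.1190e+5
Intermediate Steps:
m(R, p) = p**2
1/(c(698, 806) + 4122907) + (-365 + m(13, -8))*(-704) = 1/(-114 + 4122907) + (-365 + (-8)**2)*(-704) = 1/4122793 + (-365 + 64)*(-704) = 1/4122793 - 301*(-704) = 1/4122793 + 211904 = 873636327873/4122793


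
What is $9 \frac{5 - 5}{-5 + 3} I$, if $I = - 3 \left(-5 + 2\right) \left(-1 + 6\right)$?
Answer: $0$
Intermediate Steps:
$I = 45$ ($I = - 3 \left(\left(-3\right) 5\right) = \left(-3\right) \left(-15\right) = 45$)
$9 \frac{5 - 5}{-5 + 3} I = 9 \frac{5 - 5}{-5 + 3} \cdot 45 = 9 \frac{0}{-2} \cdot 45 = 9 \cdot 0 \left(- \frac{1}{2}\right) 45 = 9 \cdot 0 \cdot 45 = 0 \cdot 45 = 0$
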